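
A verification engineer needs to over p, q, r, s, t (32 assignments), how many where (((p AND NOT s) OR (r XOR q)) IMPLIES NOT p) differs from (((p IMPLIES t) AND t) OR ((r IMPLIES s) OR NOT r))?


F1 = (((p AND NOT s) OR (r XOR q)) IMPLIES NOT p)
F2 = (((p IMPLIES t) AND t) OR ((r IMPLIES s) OR NOT r))
Evaluate both on each of 32 rows (bits = p,q,r,s,t):
  row 0 [00000]: F1=1 F2=1 -> 0
  row 1 [00001]: F1=1 F2=1 -> 0
  row 2 [00010]: F1=1 F2=1 -> 0
  row 3 [00011]: F1=1 F2=1 -> 0
  row 4 [00100]: F1=1 F2=0 (differ) -> 1
  row 5 [00101]: F1=1 F2=1 -> 0
  row 6 [00110]: F1=1 F2=1 -> 0
  row 7 [00111]: F1=1 F2=1 -> 0
  row 8 [01000]: F1=1 F2=1 -> 0
  row 9 [01001]: F1=1 F2=1 -> 0
  row 10 [01010]: F1=1 F2=1 -> 0
  row 11 [01011]: F1=1 F2=1 -> 0
  row 12 [01100]: F1=1 F2=0 (differ) -> 1
  row 13 [01101]: F1=1 F2=1 -> 0
  row 14 [01110]: F1=1 F2=1 -> 0
  row 15 [01111]: F1=1 F2=1 -> 0
  row 16 [10000]: F1=0 F2=1 (differ) -> 1
  row 17 [10001]: F1=0 F2=1 (differ) -> 1
  row 18 [10010]: F1=1 F2=1 -> 0
  row 19 [10011]: F1=1 F2=1 -> 0
  row 20 [10100]: F1=0 F2=0 -> 0
  row 21 [10101]: F1=0 F2=1 (differ) -> 1
  row 22 [10110]: F1=0 F2=1 (differ) -> 1
  row 23 [10111]: F1=0 F2=1 (differ) -> 1
  row 24 [11000]: F1=0 F2=1 (differ) -> 1
  row 25 [11001]: F1=0 F2=1 (differ) -> 1
  row 26 [11010]: F1=0 F2=1 (differ) -> 1
  row 27 [11011]: F1=0 F2=1 (differ) -> 1
  row 28 [11100]: F1=0 F2=0 -> 0
  row 29 [11101]: F1=0 F2=1 (differ) -> 1
  row 30 [11110]: F1=1 F2=1 -> 0
  row 31 [11111]: F1=1 F2=1 -> 0
Full result column, 8 rows per line (p,q fixed per line; r,s,t runs 000..111 left to right):
  rows 0-7 [p,q=00]: 00001000  (ones: 1)
  rows 8-15 [p,q=01]: 00001000  (ones: 1)
  rows 16-23 [p,q=10]: 11000111  (ones: 5)
  rows 24-31 [p,q=11]: 11110100  (ones: 5)
Disagreements = 1+1+5+5 = 12

12


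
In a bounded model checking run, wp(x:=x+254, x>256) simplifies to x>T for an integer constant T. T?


Formula: wp(x:=E, P) = P[E/x] (substitute E for x in postcondition)
Step 1: Postcondition: x>256
Step 2: Substitute x+254 for x: x+254>256
Step 3: Solve for x: x > 256-254 = 2

2


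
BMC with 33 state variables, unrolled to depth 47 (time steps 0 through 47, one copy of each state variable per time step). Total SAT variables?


BMC unrolls to depth k, creating one copy of each state var for steps 0..k.
Step count = 47 + 1 = 48 (steps 0 through 47)
Vars per step = 33
Total = 33 * 48 = 1584

1584


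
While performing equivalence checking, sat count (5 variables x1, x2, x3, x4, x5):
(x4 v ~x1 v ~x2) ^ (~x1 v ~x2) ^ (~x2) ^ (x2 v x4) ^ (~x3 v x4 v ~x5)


CNF with 5 clauses over 5 vars (32 assignments).
An assignment satisfies CNF iff every clause has >=1 true literal.
Check each row (bits = x1,x2,x3,x4,x5; clause T/F shown):
  row 0 [00000]: clauses=TTTFT -> 0
  row 1 [00001]: clauses=TTTFT -> 0
  row 2 [00010]: clauses=TTTTT -> 1
  row 3 [00011]: clauses=TTTTT -> 1
  row 4 [00100]: clauses=TTTFT -> 0
  row 5 [00101]: clauses=TTTFF -> 0
  row 6 [00110]: clauses=TTTTT -> 1
  row 7 [00111]: clauses=TTTTT -> 1
  row 8 [01000]: clauses=TTFTT -> 0
  row 9 [01001]: clauses=TTFTT -> 0
  row 10 [01010]: clauses=TTFTT -> 0
  row 11 [01011]: clauses=TTFTT -> 0
  row 12 [01100]: clauses=TTFTT -> 0
  row 13 [01101]: clauses=TTFTF -> 0
  row 14 [01110]: clauses=TTFTT -> 0
  row 15 [01111]: clauses=TTFTT -> 0
  row 16 [10000]: clauses=TTTFT -> 0
  row 17 [10001]: clauses=TTTFT -> 0
  row 18 [10010]: clauses=TTTTT -> 1
  row 19 [10011]: clauses=TTTTT -> 1
  row 20 [10100]: clauses=TTTFT -> 0
  row 21 [10101]: clauses=TTTFF -> 0
  row 22 [10110]: clauses=TTTTT -> 1
  row 23 [10111]: clauses=TTTTT -> 1
  row 24 [11000]: clauses=FFFTT -> 0
  row 25 [11001]: clauses=FFFTT -> 0
  row 26 [11010]: clauses=TFFTT -> 0
  row 27 [11011]: clauses=TFFTT -> 0
  row 28 [11100]: clauses=FFFTT -> 0
  row 29 [11101]: clauses=FFFTF -> 0
  row 30 [11110]: clauses=TFFTT -> 0
  row 31 [11111]: clauses=TFFTT -> 0
Full result column, 8 rows per line (x1,x2 fixed per line; x3,x4,x5 runs 000..111 left to right):
  rows 0-7 [x1,x2=00]: 00110011  (ones: 4)
  rows 8-15 [x1,x2=01]: 00000000  (ones: 0)
  rows 16-23 [x1,x2=10]: 00110011  (ones: 4)
  rows 24-31 [x1,x2=11]: 00000000  (ones: 0)
Satisfying assignments = 4+0+4+0 = 8

8


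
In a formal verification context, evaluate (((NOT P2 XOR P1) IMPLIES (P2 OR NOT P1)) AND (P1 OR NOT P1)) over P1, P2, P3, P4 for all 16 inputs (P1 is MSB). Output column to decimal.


Formula: (((NOT P2 XOR P1) IMPLIES (P2 OR NOT P1)) AND (P1 OR NOT P1)) over P1, P2, P3, P4 (16 rows)
Evaluate each row (bits = P1,P2,P3,P4, MSB first):
  row 0 [0000]: (((NOT 0 XOR 0) IMPLIES (0 OR NOT 0)) AND (0 OR NOT 0)) -> 1
  row 1 [0001]: (((NOT 0 XOR 0) IMPLIES (0 OR NOT 0)) AND (0 OR NOT 0)) -> 1
  row 2 [0010]: (((NOT 0 XOR 0) IMPLIES (0 OR NOT 0)) AND (0 OR NOT 0)) -> 1
  row 3 [0011]: (((NOT 0 XOR 0) IMPLIES (0 OR NOT 0)) AND (0 OR NOT 0)) -> 1
  row 4 [0100]: (((NOT 1 XOR 0) IMPLIES (1 OR NOT 0)) AND (0 OR NOT 0)) -> 1
  row 5 [0101]: (((NOT 1 XOR 0) IMPLIES (1 OR NOT 0)) AND (0 OR NOT 0)) -> 1
  row 6 [0110]: (((NOT 1 XOR 0) IMPLIES (1 OR NOT 0)) AND (0 OR NOT 0)) -> 1
  row 7 [0111]: (((NOT 1 XOR 0) IMPLIES (1 OR NOT 0)) AND (0 OR NOT 0)) -> 1
  row 8 [1000]: (((NOT 0 XOR 1) IMPLIES (0 OR NOT 1)) AND (1 OR NOT 1)) -> 1
  row 9 [1001]: (((NOT 0 XOR 1) IMPLIES (0 OR NOT 1)) AND (1 OR NOT 1)) -> 1
  row 10 [1010]: (((NOT 0 XOR 1) IMPLIES (0 OR NOT 1)) AND (1 OR NOT 1)) -> 1
  row 11 [1011]: (((NOT 0 XOR 1) IMPLIES (0 OR NOT 1)) AND (1 OR NOT 1)) -> 1
  row 12 [1100]: (((NOT 1 XOR 1) IMPLIES (1 OR NOT 1)) AND (1 OR NOT 1)) -> 1
  row 13 [1101]: (((NOT 1 XOR 1) IMPLIES (1 OR NOT 1)) AND (1 OR NOT 1)) -> 1
  row 14 [1110]: (((NOT 1 XOR 1) IMPLIES (1 OR NOT 1)) AND (1 OR NOT 1)) -> 1
  row 15 [1111]: (((NOT 1 XOR 1) IMPLIES (1 OR NOT 1)) AND (1 OR NOT 1)) -> 1
Full result column, 4 rows per line (P1,P2 fixed per line; P3,P4 runs 00..11 left to right):
  rows 0-3 [P1,P2=00]: 1111  = hex F
  rows 4-7 [P1,P2=01]: 1111  = hex F
  rows 8-11 [P1,P2=10]: 1111  = hex F
  rows 12-15 [P1,P2=11]: 1111  = hex F
Output column (row 0 .. row 15) = 1111111111111111
Output column grouped in 4s = 1111 1111 1111 1111 = 0xFFFF
Convert to decimal digit by digit (value = value*16 + digit):
  F -> 15
  15*16 + 15 (F) = 255
  255*16 + 15 (F) = 4095
  4095*16 + 15 (F) = 65535
Decimal = 65535

65535


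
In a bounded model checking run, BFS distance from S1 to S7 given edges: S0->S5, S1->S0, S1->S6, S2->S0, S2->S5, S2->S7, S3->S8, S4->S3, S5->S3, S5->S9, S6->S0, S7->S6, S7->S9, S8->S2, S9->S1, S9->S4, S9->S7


BFS layer-by-layer from S1:
  dist 0: {S1}
  dist 1: {S0, S6}
  dist 2: {S5}
  dist 3: {S3, S9}
  dist 4: {S4, S7, S8}
  -> S7 reached at distance 4
Shortest path length = 4

4


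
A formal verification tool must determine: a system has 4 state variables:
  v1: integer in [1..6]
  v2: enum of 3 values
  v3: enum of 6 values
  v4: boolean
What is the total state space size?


State space = product of domain sizes of all variables.
Domain sizes:
  v1 (integer in [1..6]): 6
  v2 (enum of 3 values): 3
  v3 (enum of 6 values): 6
  v4 (boolean): 2
Product = 6 * 3 * 6 * 2 = 216

216


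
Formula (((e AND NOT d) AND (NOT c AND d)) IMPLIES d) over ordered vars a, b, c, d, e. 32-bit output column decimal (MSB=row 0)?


Formula: (((e AND NOT d) AND (NOT c AND d)) IMPLIES d) over a, b, c, d, e (32 rows)
Evaluate each row (bits = a,b,c,d,e, MSB first):
  row 0 [00000]: (((0 AND NOT 0) AND (NOT 0 AND 0)) IMPLIES 0) -> 1
  row 1 [00001]: (((1 AND NOT 0) AND (NOT 0 AND 0)) IMPLIES 0) -> 1
  row 2 [00010]: (((0 AND NOT 1) AND (NOT 0 AND 1)) IMPLIES 1) -> 1
  row 3 [00011]: (((1 AND NOT 1) AND (NOT 0 AND 1)) IMPLIES 1) -> 1
  row 4 [00100]: (((0 AND NOT 0) AND (NOT 1 AND 0)) IMPLIES 0) -> 1
  row 5 [00101]: (((1 AND NOT 0) AND (NOT 1 AND 0)) IMPLIES 0) -> 1
  row 6 [00110]: (((0 AND NOT 1) AND (NOT 1 AND 1)) IMPLIES 1) -> 1
  row 7 [00111]: (((1 AND NOT 1) AND (NOT 1 AND 1)) IMPLIES 1) -> 1
  row 8 [01000]: (((0 AND NOT 0) AND (NOT 0 AND 0)) IMPLIES 0) -> 1
  row 9 [01001]: (((1 AND NOT 0) AND (NOT 0 AND 0)) IMPLIES 0) -> 1
  row 10 [01010]: (((0 AND NOT 1) AND (NOT 0 AND 1)) IMPLIES 1) -> 1
  row 11 [01011]: (((1 AND NOT 1) AND (NOT 0 AND 1)) IMPLIES 1) -> 1
  row 12 [01100]: (((0 AND NOT 0) AND (NOT 1 AND 0)) IMPLIES 0) -> 1
  row 13 [01101]: (((1 AND NOT 0) AND (NOT 1 AND 0)) IMPLIES 0) -> 1
  row 14 [01110]: (((0 AND NOT 1) AND (NOT 1 AND 1)) IMPLIES 1) -> 1
  row 15 [01111]: (((1 AND NOT 1) AND (NOT 1 AND 1)) IMPLIES 1) -> 1
  row 16 [10000]: (((0 AND NOT 0) AND (NOT 0 AND 0)) IMPLIES 0) -> 1
  row 17 [10001]: (((1 AND NOT 0) AND (NOT 0 AND 0)) IMPLIES 0) -> 1
  row 18 [10010]: (((0 AND NOT 1) AND (NOT 0 AND 1)) IMPLIES 1) -> 1
  row 19 [10011]: (((1 AND NOT 1) AND (NOT 0 AND 1)) IMPLIES 1) -> 1
  row 20 [10100]: (((0 AND NOT 0) AND (NOT 1 AND 0)) IMPLIES 0) -> 1
  row 21 [10101]: (((1 AND NOT 0) AND (NOT 1 AND 0)) IMPLIES 0) -> 1
  row 22 [10110]: (((0 AND NOT 1) AND (NOT 1 AND 1)) IMPLIES 1) -> 1
  row 23 [10111]: (((1 AND NOT 1) AND (NOT 1 AND 1)) IMPLIES 1) -> 1
  row 24 [11000]: (((0 AND NOT 0) AND (NOT 0 AND 0)) IMPLIES 0) -> 1
  row 25 [11001]: (((1 AND NOT 0) AND (NOT 0 AND 0)) IMPLIES 0) -> 1
  row 26 [11010]: (((0 AND NOT 1) AND (NOT 0 AND 1)) IMPLIES 1) -> 1
  row 27 [11011]: (((1 AND NOT 1) AND (NOT 0 AND 1)) IMPLIES 1) -> 1
  row 28 [11100]: (((0 AND NOT 0) AND (NOT 1 AND 0)) IMPLIES 0) -> 1
  row 29 [11101]: (((1 AND NOT 0) AND (NOT 1 AND 0)) IMPLIES 0) -> 1
  row 30 [11110]: (((0 AND NOT 1) AND (NOT 1 AND 1)) IMPLIES 1) -> 1
  row 31 [11111]: (((1 AND NOT 1) AND (NOT 1 AND 1)) IMPLIES 1) -> 1
Full result column, 4 rows per line (a,b,c fixed per line; d,e runs 00..11 left to right):
  rows 0-3 [a,b,c=000]: 1111  = hex F
  rows 4-7 [a,b,c=001]: 1111  = hex F
  rows 8-11 [a,b,c=010]: 1111  = hex F
  rows 12-15 [a,b,c=011]: 1111  = hex F
  rows 16-19 [a,b,c=100]: 1111  = hex F
  rows 20-23 [a,b,c=101]: 1111  = hex F
  rows 24-27 [a,b,c=110]: 1111  = hex F
  rows 28-31 [a,b,c=111]: 1111  = hex F
Output column (row 0 .. row 31) = 11111111111111111111111111111111
Output column grouped in 4s = 1111 1111 1111 1111 1111 1111 1111 1111 = 0xFFFFFFFF
Convert to decimal digit by digit (value = value*16 + digit):
  F -> 15
  15*16 + 15 (F) = 255
  255*16 + 15 (F) = 4095
  4095*16 + 15 (F) = 65535
  65535*16 + 15 (F) = 1048575
  1048575*16 + 15 (F) = 16777215
  16777215*16 + 15 (F) = 268435455
  268435455*16 + 15 (F) = 4294967295
Decimal = 4294967295

4294967295


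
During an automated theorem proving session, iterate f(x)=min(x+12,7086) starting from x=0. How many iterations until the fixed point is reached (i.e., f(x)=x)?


Step 1: x=0, cap=7086, increment=12
Step 2: x grows by 12 each step until capped at 7086; fixed point is x=7086
Step 3: iterations = ceil(7086/12) = 591

591


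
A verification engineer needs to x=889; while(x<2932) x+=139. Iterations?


Step 1: x goes from 889 toward 2932 by 139; the body runs while x<2932, so iterations = ceil((bound-start)/step)
Step 2: Distance=2043
Step 3: ceil(2043/139)=15

15


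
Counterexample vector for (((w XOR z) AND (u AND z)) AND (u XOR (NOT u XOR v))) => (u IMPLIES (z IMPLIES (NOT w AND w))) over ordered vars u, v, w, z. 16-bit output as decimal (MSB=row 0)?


F1 = (((w XOR z) AND (u AND z)) AND (u XOR (NOT u XOR v)))
F2 = (u IMPLIES (z IMPLIES (NOT w AND w)))
Counterexample to F1=>F2 is where F1=1 and F2=0.
Evaluate each row (bits = u,v,w,z, MSB first):
  row 0 [0000]: F1=0 F2=1 -> F1&~F2 -> 0
  row 1 [0001]: F1=0 F2=1 -> F1&~F2 -> 0
  row 2 [0010]: F1=0 F2=1 -> F1&~F2 -> 0
  row 3 [0011]: F1=0 F2=1 -> F1&~F2 -> 0
  row 4 [0100]: F1=0 F2=1 -> F1&~F2 -> 0
  row 5 [0101]: F1=0 F2=1 -> F1&~F2 -> 0
  row 6 [0110]: F1=0 F2=1 -> F1&~F2 -> 0
  row 7 [0111]: F1=0 F2=1 -> F1&~F2 -> 0
  row 8 [1000]: F1=0 F2=1 -> F1&~F2 -> 0
  row 9 [1001]: F1=1 F2=0 -> F1&~F2 -> 1
  row 10 [1010]: F1=0 F2=1 -> F1&~F2 -> 0
  row 11 [1011]: F1=0 F2=0 -> F1&~F2 -> 0
  row 12 [1100]: F1=0 F2=1 -> F1&~F2 -> 0
  row 13 [1101]: F1=0 F2=0 -> F1&~F2 -> 0
  row 14 [1110]: F1=0 F2=1 -> F1&~F2 -> 0
  row 15 [1111]: F1=0 F2=0 -> F1&~F2 -> 0
Full result column, 4 rows per line (u,v fixed per line; w,z runs 00..11 left to right):
  rows 0-3 [u,v=00]: 0000  = hex 0
  rows 4-7 [u,v=01]: 0000  = hex 0
  rows 8-11 [u,v=10]: 0100  = hex 4
  rows 12-15 [u,v=11]: 0000  = hex 0
Counterexample vector (row 0 .. row 15) = 0000000001000000
Output column grouped in 4s = 0000 0000 0100 0000 = 0x0040
Convert to decimal digit by digit (value = value*16 + digit):
  0 -> 0
  0*16 + 0 = 0
  0*16 + 4 = 4
  4*16 + 0 = 64
Decimal = 64

64


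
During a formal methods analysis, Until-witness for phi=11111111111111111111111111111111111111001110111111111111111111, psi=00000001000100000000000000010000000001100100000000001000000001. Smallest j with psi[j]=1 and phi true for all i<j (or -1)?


(phi U psi) at 0: need smallest j with psi[j]=1 and phi[i]=1 for all i in [0,j).
Scan from step 0:
  step 0: phi=1, psi=0 -> continue
  step 1: phi=1, psi=0 -> continue
  step 2: phi=1, psi=0 -> continue
  step 3: phi=1, psi=0 -> continue
  step 7: psi=1 and phi held for [0,7) -> witness found
Witness step = 7

7


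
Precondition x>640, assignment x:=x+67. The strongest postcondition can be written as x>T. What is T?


Formula: sp(P, x:=E) = exists old_x. (x = E[old_x/x]) AND P[old_x/x] (old_x is the value of x before the assignment; eliminate old_x by solving x = E[old_x/x] for old_x)
Step 1: Precondition P: x>640, i.e. old_x > 640
Step 2: Assignment gives x = old_x + 67, so old_x = x - 67
Step 3: Substitute into P: x - 67 > 640
Step 4: Simplify: x > 640+67 = 707

707


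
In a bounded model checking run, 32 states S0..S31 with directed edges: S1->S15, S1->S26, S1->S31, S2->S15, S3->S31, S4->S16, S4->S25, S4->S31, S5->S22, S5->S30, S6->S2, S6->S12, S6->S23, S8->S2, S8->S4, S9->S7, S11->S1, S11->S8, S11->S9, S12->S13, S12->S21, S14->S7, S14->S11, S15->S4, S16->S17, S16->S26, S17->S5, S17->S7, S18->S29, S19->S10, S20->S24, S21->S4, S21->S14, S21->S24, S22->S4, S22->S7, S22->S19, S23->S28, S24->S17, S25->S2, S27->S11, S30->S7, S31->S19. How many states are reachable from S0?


BFS from S0:
  layer 0: {S0}
Reachable set: {S0}
Count = 1

1


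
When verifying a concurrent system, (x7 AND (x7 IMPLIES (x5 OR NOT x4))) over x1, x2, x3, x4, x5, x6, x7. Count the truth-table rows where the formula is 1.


Formula: (x7 AND (x7 IMPLIES (x5 OR NOT x4))) over 7 vars (128 rows)
Evaluate each row (x1, x2, x3, x4, x5, x6, x7 as bits, MSB first):
  row 0 [0000000]: (0 AND (0 IMPLIES (0 OR NOT 0))) -> 0
  row 1 [0000001]: (1 AND (1 IMPLIES (0 OR NOT 0))) -> 1
  row 2 [0000010]: (0 AND (0 IMPLIES (0 OR NOT 0))) -> 0
  row 3 [0000011]: (1 AND (1 IMPLIES (0 OR NOT 0))) -> 1
  row 4 [0000100]: (0 AND (0 IMPLIES (1 OR NOT 0))) -> 0
  (every remaining row is evaluated the same way; all 128 results are listed next)
Full result column, 8 rows per line (x1,x2,x3,x4 fixed per line; x5,x6,x7 runs 000..111 left to right):
  rows 0-7 [x1,x2,x3,x4=0000]: 01010101  (ones: 4)
  rows 8-15 [x1,x2,x3,x4=0001]: 00000101  (ones: 2)
  rows 16-23 [x1,x2,x3,x4=0010]: 01010101  (ones: 4)
  rows 24-31 [x1,x2,x3,x4=0011]: 00000101  (ones: 2)
  rows 32-39 [x1,x2,x3,x4=0100]: 01010101  (ones: 4)
  rows 40-47 [x1,x2,x3,x4=0101]: 00000101  (ones: 2)
  rows 48-55 [x1,x2,x3,x4=0110]: 01010101  (ones: 4)
  rows 56-63 [x1,x2,x3,x4=0111]: 00000101  (ones: 2)
  rows 64-71 [x1,x2,x3,x4=1000]: 01010101  (ones: 4)
  rows 72-79 [x1,x2,x3,x4=1001]: 00000101  (ones: 2)
  rows 80-87 [x1,x2,x3,x4=1010]: 01010101  (ones: 4)
  rows 88-95 [x1,x2,x3,x4=1011]: 00000101  (ones: 2)
  rows 96-103 [x1,x2,x3,x4=1100]: 01010101  (ones: 4)
  rows 104-111 [x1,x2,x3,x4=1101]: 00000101  (ones: 2)
  rows 112-119 [x1,x2,x3,x4=1110]: 01010101  (ones: 4)
  rows 120-127 [x1,x2,x3,x4=1111]: 00000101  (ones: 2)
Count of 1-rows = 4+2+4+2+4+2+4+2+4+2+4+2+4+2+4+2 = 48

48


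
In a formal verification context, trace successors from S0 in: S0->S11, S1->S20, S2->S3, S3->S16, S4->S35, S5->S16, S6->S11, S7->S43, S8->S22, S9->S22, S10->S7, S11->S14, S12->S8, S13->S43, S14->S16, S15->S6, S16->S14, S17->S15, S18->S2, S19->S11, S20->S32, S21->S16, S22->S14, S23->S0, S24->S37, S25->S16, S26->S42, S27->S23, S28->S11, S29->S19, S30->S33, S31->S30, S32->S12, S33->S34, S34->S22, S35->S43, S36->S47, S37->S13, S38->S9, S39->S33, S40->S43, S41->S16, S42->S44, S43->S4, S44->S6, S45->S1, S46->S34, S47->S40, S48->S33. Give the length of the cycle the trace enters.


Trace from S0 until a state repeats:
  S0 -> S11 -> S14 -> S16 -> S14
S14 first seen at step 2, revisited at step 4.
Cycle length = 4 - 2 = 2

2


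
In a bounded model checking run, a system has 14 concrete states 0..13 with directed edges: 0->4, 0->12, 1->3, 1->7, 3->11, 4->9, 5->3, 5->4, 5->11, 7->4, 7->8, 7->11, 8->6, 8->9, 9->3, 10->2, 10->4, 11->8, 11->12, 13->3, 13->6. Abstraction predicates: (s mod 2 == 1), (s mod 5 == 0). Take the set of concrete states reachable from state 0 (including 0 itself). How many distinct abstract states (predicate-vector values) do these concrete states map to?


BFS from 0:
Concrete reachable: {0, 3, 4, 6, 8, 9, 11, 12}
Abstract via predicates (s mod 2 == 1), (s mod 5 == 0):
  (0,0) <- {4, 6, 8, 12}
  (0,1) <- {0}
  (1,0) <- {3, 9, 11}
Distinct abstract states = 3

3


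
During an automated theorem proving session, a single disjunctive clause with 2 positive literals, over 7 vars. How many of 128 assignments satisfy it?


Step 1: Total=2^7=128
Step 2: Unsat when all 2 false: 2^5=32
Step 3: Sat=128-32=96

96


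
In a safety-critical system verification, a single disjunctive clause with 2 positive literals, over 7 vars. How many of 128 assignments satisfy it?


Step 1: Total=2^7=128
Step 2: Unsat when all 2 false: 2^5=32
Step 3: Sat=128-32=96

96


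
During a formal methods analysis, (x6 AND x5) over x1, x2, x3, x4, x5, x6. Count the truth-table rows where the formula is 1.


Formula: (x6 AND x5) over 6 vars (64 rows)
Evaluate each row (x1, x2, x3, x4, x5, x6 as bits, MSB first):
  row 0 [000000]: (0 AND 0) -> 0
  row 1 [000001]: (1 AND 0) -> 0
  row 2 [000010]: (0 AND 1) -> 0
  row 3 [000011]: (1 AND 1) -> 1
  row 4 [000100]: (0 AND 0) -> 0
  (every remaining row is evaluated the same way; all 64 results are listed next)
Full result column, 8 rows per line (x1,x2,x3 fixed per line; x4,x5,x6 runs 000..111 left to right):
  rows 0-7 [x1,x2,x3=000]: 00010001  (ones: 2)
  rows 8-15 [x1,x2,x3=001]: 00010001  (ones: 2)
  rows 16-23 [x1,x2,x3=010]: 00010001  (ones: 2)
  rows 24-31 [x1,x2,x3=011]: 00010001  (ones: 2)
  rows 32-39 [x1,x2,x3=100]: 00010001  (ones: 2)
  rows 40-47 [x1,x2,x3=101]: 00010001  (ones: 2)
  rows 48-55 [x1,x2,x3=110]: 00010001  (ones: 2)
  rows 56-63 [x1,x2,x3=111]: 00010001  (ones: 2)
Count of 1-rows = 2+2+2+2+2+2+2+2 = 16

16


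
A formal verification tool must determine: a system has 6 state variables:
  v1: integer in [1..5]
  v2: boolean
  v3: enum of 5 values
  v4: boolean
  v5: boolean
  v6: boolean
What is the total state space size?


State space = product of domain sizes of all variables.
Domain sizes:
  v1 (integer in [1..5]): 5
  v2 (boolean): 2
  v3 (enum of 5 values): 5
  v4 (boolean): 2
  v5 (boolean): 2
  v6 (boolean): 2
Product = 5 * 2 * 5 * 2 * 2 * 2 = 400

400


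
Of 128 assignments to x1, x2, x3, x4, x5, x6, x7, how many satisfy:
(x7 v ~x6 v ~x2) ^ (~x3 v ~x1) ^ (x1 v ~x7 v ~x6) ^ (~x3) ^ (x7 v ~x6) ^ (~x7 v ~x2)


CNF with 6 clauses over 7 vars (128 assignments).
An assignment satisfies CNF iff every clause has >=1 true literal.
Check each row (bits = x1,x2,x3,x4,x5,x6,x7; clause T/F shown):
  row 0 [0000000]: clauses=TTTTTT -> 1
  row 1 [0000001]: clauses=TTTTTT -> 1
  row 2 [0000010]: clauses=TTTTFT -> 0
  row 3 [0000011]: clauses=TTFTTT -> 0
  row 4 [0000100]: clauses=TTTTTT -> 1
  (every remaining row is evaluated the same way; all 128 results are listed next)
Full result column, 8 rows per line (x1,x2,x3,x4 fixed per line; x5,x6,x7 runs 000..111 left to right):
  rows 0-7 [x1,x2,x3,x4=0000]: 11001100  (ones: 4)
  rows 8-15 [x1,x2,x3,x4=0001]: 11001100  (ones: 4)
  rows 16-23 [x1,x2,x3,x4=0010]: 00000000  (ones: 0)
  rows 24-31 [x1,x2,x3,x4=0011]: 00000000  (ones: 0)
  rows 32-39 [x1,x2,x3,x4=0100]: 10001000  (ones: 2)
  rows 40-47 [x1,x2,x3,x4=0101]: 10001000  (ones: 2)
  rows 48-55 [x1,x2,x3,x4=0110]: 00000000  (ones: 0)
  rows 56-63 [x1,x2,x3,x4=0111]: 00000000  (ones: 0)
  rows 64-71 [x1,x2,x3,x4=1000]: 11011101  (ones: 6)
  rows 72-79 [x1,x2,x3,x4=1001]: 11011101  (ones: 6)
  rows 80-87 [x1,x2,x3,x4=1010]: 00000000  (ones: 0)
  rows 88-95 [x1,x2,x3,x4=1011]: 00000000  (ones: 0)
  rows 96-103 [x1,x2,x3,x4=1100]: 10001000  (ones: 2)
  rows 104-111 [x1,x2,x3,x4=1101]: 10001000  (ones: 2)
  rows 112-119 [x1,x2,x3,x4=1110]: 00000000  (ones: 0)
  rows 120-127 [x1,x2,x3,x4=1111]: 00000000  (ones: 0)
Satisfying assignments = 4+4+0+0+2+2+0+0+6+6+0+0+2+2+0+0 = 28

28


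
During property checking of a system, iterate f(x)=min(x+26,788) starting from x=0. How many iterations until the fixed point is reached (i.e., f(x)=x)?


Step 1: x=0, cap=788, increment=26
Step 2: x grows by 26 each step until capped at 788; fixed point is x=788
Step 3: iterations = ceil(788/26) = 31

31


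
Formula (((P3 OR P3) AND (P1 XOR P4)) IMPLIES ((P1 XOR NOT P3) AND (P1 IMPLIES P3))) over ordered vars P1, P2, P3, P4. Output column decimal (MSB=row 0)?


Formula: (((P3 OR P3) AND (P1 XOR P4)) IMPLIES ((P1 XOR NOT P3) AND (P1 IMPLIES P3))) over P1, P2, P3, P4 (16 rows)
Evaluate each row (bits = P1,P2,P3,P4, MSB first):
  row 0 [0000]: (((0 OR 0) AND (0 XOR 0)) IMPLIES ((0 XOR NOT 0) AND (0 IMPLIES 0))) -> 1
  row 1 [0001]: (((0 OR 0) AND (0 XOR 1)) IMPLIES ((0 XOR NOT 0) AND (0 IMPLIES 0))) -> 1
  row 2 [0010]: (((1 OR 1) AND (0 XOR 0)) IMPLIES ((0 XOR NOT 1) AND (0 IMPLIES 1))) -> 1
  row 3 [0011]: (((1 OR 1) AND (0 XOR 1)) IMPLIES ((0 XOR NOT 1) AND (0 IMPLIES 1))) -> 0
  row 4 [0100]: (((0 OR 0) AND (0 XOR 0)) IMPLIES ((0 XOR NOT 0) AND (0 IMPLIES 0))) -> 1
  row 5 [0101]: (((0 OR 0) AND (0 XOR 1)) IMPLIES ((0 XOR NOT 0) AND (0 IMPLIES 0))) -> 1
  row 6 [0110]: (((1 OR 1) AND (0 XOR 0)) IMPLIES ((0 XOR NOT 1) AND (0 IMPLIES 1))) -> 1
  row 7 [0111]: (((1 OR 1) AND (0 XOR 1)) IMPLIES ((0 XOR NOT 1) AND (0 IMPLIES 1))) -> 0
  row 8 [1000]: (((0 OR 0) AND (1 XOR 0)) IMPLIES ((1 XOR NOT 0) AND (1 IMPLIES 0))) -> 1
  row 9 [1001]: (((0 OR 0) AND (1 XOR 1)) IMPLIES ((1 XOR NOT 0) AND (1 IMPLIES 0))) -> 1
  row 10 [1010]: (((1 OR 1) AND (1 XOR 0)) IMPLIES ((1 XOR NOT 1) AND (1 IMPLIES 1))) -> 1
  row 11 [1011]: (((1 OR 1) AND (1 XOR 1)) IMPLIES ((1 XOR NOT 1) AND (1 IMPLIES 1))) -> 1
  row 12 [1100]: (((0 OR 0) AND (1 XOR 0)) IMPLIES ((1 XOR NOT 0) AND (1 IMPLIES 0))) -> 1
  row 13 [1101]: (((0 OR 0) AND (1 XOR 1)) IMPLIES ((1 XOR NOT 0) AND (1 IMPLIES 0))) -> 1
  row 14 [1110]: (((1 OR 1) AND (1 XOR 0)) IMPLIES ((1 XOR NOT 1) AND (1 IMPLIES 1))) -> 1
  row 15 [1111]: (((1 OR 1) AND (1 XOR 1)) IMPLIES ((1 XOR NOT 1) AND (1 IMPLIES 1))) -> 1
Full result column, 4 rows per line (P1,P2 fixed per line; P3,P4 runs 00..11 left to right):
  rows 0-3 [P1,P2=00]: 1110  = hex E
  rows 4-7 [P1,P2=01]: 1110  = hex E
  rows 8-11 [P1,P2=10]: 1111  = hex F
  rows 12-15 [P1,P2=11]: 1111  = hex F
Output column (row 0 .. row 15) = 1110111011111111
Output column grouped in 4s = 1110 1110 1111 1111 = 0xEEFF
Convert to decimal digit by digit (value = value*16 + digit):
  E -> 14
  14*16 + 14 (E) = 238
  238*16 + 15 (F) = 3823
  3823*16 + 15 (F) = 61183
Decimal = 61183

61183


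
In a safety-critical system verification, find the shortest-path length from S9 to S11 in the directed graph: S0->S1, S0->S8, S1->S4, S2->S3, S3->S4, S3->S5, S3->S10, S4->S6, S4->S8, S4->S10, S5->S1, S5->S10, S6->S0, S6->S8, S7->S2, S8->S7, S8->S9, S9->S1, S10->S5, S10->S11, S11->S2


BFS layer-by-layer from S9:
  dist 0: {S9}
  dist 1: {S1}
  dist 2: {S4}
  dist 3: {S6, S8, S10}
  dist 4: {S0, S5, S7, S11}
  -> S11 reached at distance 4
Shortest path length = 4

4


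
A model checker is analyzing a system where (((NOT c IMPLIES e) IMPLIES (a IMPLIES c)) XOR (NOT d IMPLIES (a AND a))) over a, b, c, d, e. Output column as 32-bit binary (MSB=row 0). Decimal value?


Formula: (((NOT c IMPLIES e) IMPLIES (a IMPLIES c)) XOR (NOT d IMPLIES (a AND a))) over a, b, c, d, e (32 rows)
Evaluate each row (bits = a,b,c,d,e, MSB first):
  row 0 [00000]: (((NOT 0 IMPLIES 0) IMPLIES (0 IMPLIES 0)) XOR (NOT 0 IMPLIES (0 AND 0))) -> 1
  row 1 [00001]: (((NOT 0 IMPLIES 1) IMPLIES (0 IMPLIES 0)) XOR (NOT 0 IMPLIES (0 AND 0))) -> 1
  row 2 [00010]: (((NOT 0 IMPLIES 0) IMPLIES (0 IMPLIES 0)) XOR (NOT 1 IMPLIES (0 AND 0))) -> 0
  row 3 [00011]: (((NOT 0 IMPLIES 1) IMPLIES (0 IMPLIES 0)) XOR (NOT 1 IMPLIES (0 AND 0))) -> 0
  row 4 [00100]: (((NOT 1 IMPLIES 0) IMPLIES (0 IMPLIES 1)) XOR (NOT 0 IMPLIES (0 AND 0))) -> 1
  row 5 [00101]: (((NOT 1 IMPLIES 1) IMPLIES (0 IMPLIES 1)) XOR (NOT 0 IMPLIES (0 AND 0))) -> 1
  row 6 [00110]: (((NOT 1 IMPLIES 0) IMPLIES (0 IMPLIES 1)) XOR (NOT 1 IMPLIES (0 AND 0))) -> 0
  row 7 [00111]: (((NOT 1 IMPLIES 1) IMPLIES (0 IMPLIES 1)) XOR (NOT 1 IMPLIES (0 AND 0))) -> 0
  row 8 [01000]: (((NOT 0 IMPLIES 0) IMPLIES (0 IMPLIES 0)) XOR (NOT 0 IMPLIES (0 AND 0))) -> 1
  row 9 [01001]: (((NOT 0 IMPLIES 1) IMPLIES (0 IMPLIES 0)) XOR (NOT 0 IMPLIES (0 AND 0))) -> 1
  row 10 [01010]: (((NOT 0 IMPLIES 0) IMPLIES (0 IMPLIES 0)) XOR (NOT 1 IMPLIES (0 AND 0))) -> 0
  row 11 [01011]: (((NOT 0 IMPLIES 1) IMPLIES (0 IMPLIES 0)) XOR (NOT 1 IMPLIES (0 AND 0))) -> 0
  row 12 [01100]: (((NOT 1 IMPLIES 0) IMPLIES (0 IMPLIES 1)) XOR (NOT 0 IMPLIES (0 AND 0))) -> 1
  row 13 [01101]: (((NOT 1 IMPLIES 1) IMPLIES (0 IMPLIES 1)) XOR (NOT 0 IMPLIES (0 AND 0))) -> 1
  row 14 [01110]: (((NOT 1 IMPLIES 0) IMPLIES (0 IMPLIES 1)) XOR (NOT 1 IMPLIES (0 AND 0))) -> 0
  row 15 [01111]: (((NOT 1 IMPLIES 1) IMPLIES (0 IMPLIES 1)) XOR (NOT 1 IMPLIES (0 AND 0))) -> 0
  row 16 [10000]: (((NOT 0 IMPLIES 0) IMPLIES (1 IMPLIES 0)) XOR (NOT 0 IMPLIES (1 AND 1))) -> 0
  row 17 [10001]: (((NOT 0 IMPLIES 1) IMPLIES (1 IMPLIES 0)) XOR (NOT 0 IMPLIES (1 AND 1))) -> 1
  row 18 [10010]: (((NOT 0 IMPLIES 0) IMPLIES (1 IMPLIES 0)) XOR (NOT 1 IMPLIES (1 AND 1))) -> 0
  row 19 [10011]: (((NOT 0 IMPLIES 1) IMPLIES (1 IMPLIES 0)) XOR (NOT 1 IMPLIES (1 AND 1))) -> 1
  row 20 [10100]: (((NOT 1 IMPLIES 0) IMPLIES (1 IMPLIES 1)) XOR (NOT 0 IMPLIES (1 AND 1))) -> 0
  row 21 [10101]: (((NOT 1 IMPLIES 1) IMPLIES (1 IMPLIES 1)) XOR (NOT 0 IMPLIES (1 AND 1))) -> 0
  row 22 [10110]: (((NOT 1 IMPLIES 0) IMPLIES (1 IMPLIES 1)) XOR (NOT 1 IMPLIES (1 AND 1))) -> 0
  row 23 [10111]: (((NOT 1 IMPLIES 1) IMPLIES (1 IMPLIES 1)) XOR (NOT 1 IMPLIES (1 AND 1))) -> 0
  row 24 [11000]: (((NOT 0 IMPLIES 0) IMPLIES (1 IMPLIES 0)) XOR (NOT 0 IMPLIES (1 AND 1))) -> 0
  row 25 [11001]: (((NOT 0 IMPLIES 1) IMPLIES (1 IMPLIES 0)) XOR (NOT 0 IMPLIES (1 AND 1))) -> 1
  row 26 [11010]: (((NOT 0 IMPLIES 0) IMPLIES (1 IMPLIES 0)) XOR (NOT 1 IMPLIES (1 AND 1))) -> 0
  row 27 [11011]: (((NOT 0 IMPLIES 1) IMPLIES (1 IMPLIES 0)) XOR (NOT 1 IMPLIES (1 AND 1))) -> 1
  row 28 [11100]: (((NOT 1 IMPLIES 0) IMPLIES (1 IMPLIES 1)) XOR (NOT 0 IMPLIES (1 AND 1))) -> 0
  row 29 [11101]: (((NOT 1 IMPLIES 1) IMPLIES (1 IMPLIES 1)) XOR (NOT 0 IMPLIES (1 AND 1))) -> 0
  row 30 [11110]: (((NOT 1 IMPLIES 0) IMPLIES (1 IMPLIES 1)) XOR (NOT 1 IMPLIES (1 AND 1))) -> 0
  row 31 [11111]: (((NOT 1 IMPLIES 1) IMPLIES (1 IMPLIES 1)) XOR (NOT 1 IMPLIES (1 AND 1))) -> 0
Full result column, 4 rows per line (a,b,c fixed per line; d,e runs 00..11 left to right):
  rows 0-3 [a,b,c=000]: 1100  = hex C
  rows 4-7 [a,b,c=001]: 1100  = hex C
  rows 8-11 [a,b,c=010]: 1100  = hex C
  rows 12-15 [a,b,c=011]: 1100  = hex C
  rows 16-19 [a,b,c=100]: 0101  = hex 5
  rows 20-23 [a,b,c=101]: 0000  = hex 0
  rows 24-27 [a,b,c=110]: 0101  = hex 5
  rows 28-31 [a,b,c=111]: 0000  = hex 0
Output column (row 0 .. row 31) = 11001100110011000101000001010000
Output column grouped in 4s = 1100 1100 1100 1100 0101 0000 0101 0000 = 0xCCCC5050
Convert to decimal digit by digit (value = value*16 + digit):
  C -> 12
  12*16 + 12 (C) = 204
  204*16 + 12 (C) = 3276
  3276*16 + 12 (C) = 52428
  52428*16 + 5 = 838853
  838853*16 + 0 = 13421648
  13421648*16 + 5 = 214746373
  214746373*16 + 0 = 3435941968
Decimal = 3435941968

3435941968


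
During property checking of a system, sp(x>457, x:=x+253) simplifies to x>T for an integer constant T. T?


Formula: sp(P, x:=E) = exists old_x. (x = E[old_x/x]) AND P[old_x/x] (old_x is the value of x before the assignment; eliminate old_x by solving x = E[old_x/x] for old_x)
Step 1: Precondition P: x>457, i.e. old_x > 457
Step 2: Assignment gives x = old_x + 253, so old_x = x - 253
Step 3: Substitute into P: x - 253 > 457
Step 4: Simplify: x > 457+253 = 710

710


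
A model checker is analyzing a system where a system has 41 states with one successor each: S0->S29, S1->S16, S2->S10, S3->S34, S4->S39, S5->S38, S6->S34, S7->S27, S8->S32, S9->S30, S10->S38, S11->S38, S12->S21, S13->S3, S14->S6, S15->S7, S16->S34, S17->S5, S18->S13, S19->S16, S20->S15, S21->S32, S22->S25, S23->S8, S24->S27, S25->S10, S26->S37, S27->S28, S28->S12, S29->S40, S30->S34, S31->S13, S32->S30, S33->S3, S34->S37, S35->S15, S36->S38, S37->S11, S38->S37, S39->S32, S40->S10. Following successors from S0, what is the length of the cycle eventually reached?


Trace from S0 until a state repeats:
  S0 -> S29 -> S40 -> S10 -> S38 -> S37 -> S11 -> S38
S38 first seen at step 4, revisited at step 7.
Cycle length = 7 - 4 = 3

3


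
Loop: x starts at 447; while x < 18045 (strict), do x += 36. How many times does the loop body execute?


Step 1: x goes from 447 toward 18045 by 36; the body runs while x<18045, so iterations = ceil((bound-start)/step)
Step 2: Distance=17598
Step 3: ceil(17598/36)=489

489


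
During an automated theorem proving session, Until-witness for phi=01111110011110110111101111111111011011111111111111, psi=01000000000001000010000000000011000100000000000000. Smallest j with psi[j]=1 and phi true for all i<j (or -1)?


(phi U psi) at 0: need smallest j with psi[j]=1 and phi[i]=1 for all i in [0,j).
Scan from step 0:
  step 0: phi=0 -> phi-prefix broken from here
  step 1: psi=1 but phi already failed -> not a witness
  step 13: psi=1 but phi already failed -> not a witness
  step 18: psi=1 but phi already failed -> not a witness
  step 30: psi=1 but phi already failed -> not a witness
  step 31: psi=1 but phi already failed -> not a witness
  step 35: psi=1 but phi already failed -> not a witness
  end of trace: no witness -> -1
Witness step = -1

-1


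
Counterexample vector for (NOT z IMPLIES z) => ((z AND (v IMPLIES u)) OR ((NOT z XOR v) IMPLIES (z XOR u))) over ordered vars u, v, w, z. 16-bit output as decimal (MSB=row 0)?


F1 = (NOT z IMPLIES z)
F2 = ((z AND (v IMPLIES u)) OR ((NOT z XOR v) IMPLIES (z XOR u)))
Counterexample to F1=>F2 is where F1=1 and F2=0.
Evaluate each row (bits = u,v,w,z, MSB first):
  row 0 [0000]: F1=0 F2=0 -> F1&~F2 -> 0
  row 1 [0001]: F1=1 F2=1 -> F1&~F2 -> 0
  row 2 [0010]: F1=0 F2=0 -> F1&~F2 -> 0
  row 3 [0011]: F1=1 F2=1 -> F1&~F2 -> 0
  row 4 [0100]: F1=0 F2=1 -> F1&~F2 -> 0
  row 5 [0101]: F1=1 F2=1 -> F1&~F2 -> 0
  row 6 [0110]: F1=0 F2=1 -> F1&~F2 -> 0
  row 7 [0111]: F1=1 F2=1 -> F1&~F2 -> 0
  row 8 [1000]: F1=0 F2=1 -> F1&~F2 -> 0
  row 9 [1001]: F1=1 F2=1 -> F1&~F2 -> 0
  row 10 [1010]: F1=0 F2=1 -> F1&~F2 -> 0
  row 11 [1011]: F1=1 F2=1 -> F1&~F2 -> 0
  row 12 [1100]: F1=0 F2=1 -> F1&~F2 -> 0
  row 13 [1101]: F1=1 F2=1 -> F1&~F2 -> 0
  row 14 [1110]: F1=0 F2=1 -> F1&~F2 -> 0
  row 15 [1111]: F1=1 F2=1 -> F1&~F2 -> 0
Full result column, 4 rows per line (u,v fixed per line; w,z runs 00..11 left to right):
  rows 0-3 [u,v=00]: 0000  = hex 0
  rows 4-7 [u,v=01]: 0000  = hex 0
  rows 8-11 [u,v=10]: 0000  = hex 0
  rows 12-15 [u,v=11]: 0000  = hex 0
Counterexample vector (row 0 .. row 15) = 0000000000000000
Output column grouped in 4s = 0000 0000 0000 0000 = 0x0000
Convert to decimal digit by digit (value = value*16 + digit):
  0 -> 0
  0*16 + 0 = 0
  0*16 + 0 = 0
  0*16 + 0 = 0
Decimal = 0

0


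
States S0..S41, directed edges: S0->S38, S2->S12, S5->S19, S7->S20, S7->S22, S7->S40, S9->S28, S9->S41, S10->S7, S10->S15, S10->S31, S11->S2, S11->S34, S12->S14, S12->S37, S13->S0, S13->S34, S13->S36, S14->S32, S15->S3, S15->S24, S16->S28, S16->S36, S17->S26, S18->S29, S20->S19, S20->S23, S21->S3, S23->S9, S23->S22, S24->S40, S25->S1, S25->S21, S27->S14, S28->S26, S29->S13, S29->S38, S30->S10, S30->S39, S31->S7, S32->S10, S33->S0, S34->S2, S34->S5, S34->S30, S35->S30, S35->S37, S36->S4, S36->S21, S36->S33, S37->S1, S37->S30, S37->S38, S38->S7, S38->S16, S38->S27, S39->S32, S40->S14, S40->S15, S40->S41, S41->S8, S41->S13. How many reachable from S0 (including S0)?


BFS from S0:
  layer 0: {S0}
  layer 1: {S38}
  layer 2: {S7, S16, S27}
  layer 3: {S14, S20, S22, S28, S36, S40}
  layer 4: {S4, S15, S19, S21, S23, S26, S32, S33, S41}
  layer 5: {S3, S8, S9, S10, S13, S24}
  layer 6: {S31, S34}
  layer 7: {S2, S5, S30}
  layer 8: {S12, S39}
  layer 9: {S37}
  layer 10: {S1}
Reachable set: {S0, S1, S2, S3, S4, S5, S7, S8, S9, S10, S12, S13, S14, S15, S16, S19, S20, S21, S22, S23, S24, S26, S27, S28, S30, S31, S32, S33, S34, S36, S37, S38, S39, S40, S41}
Count = 35

35


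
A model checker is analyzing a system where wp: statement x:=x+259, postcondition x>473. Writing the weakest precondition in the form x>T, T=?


Formula: wp(x:=E, P) = P[E/x] (substitute E for x in postcondition)
Step 1: Postcondition: x>473
Step 2: Substitute x+259 for x: x+259>473
Step 3: Solve for x: x > 473-259 = 214

214


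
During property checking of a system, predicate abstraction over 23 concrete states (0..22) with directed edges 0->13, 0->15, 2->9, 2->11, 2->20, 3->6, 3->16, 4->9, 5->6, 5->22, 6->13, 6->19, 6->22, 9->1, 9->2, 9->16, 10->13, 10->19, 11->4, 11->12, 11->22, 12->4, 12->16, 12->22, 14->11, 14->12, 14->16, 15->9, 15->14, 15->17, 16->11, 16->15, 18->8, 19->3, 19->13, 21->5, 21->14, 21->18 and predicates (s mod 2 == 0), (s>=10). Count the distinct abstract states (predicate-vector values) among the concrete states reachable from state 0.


BFS from 0:
Concrete reachable: {0, 1, 2, 4, 9, 11, 12, 13, 14, 15, 16, 17, 20, 22}
Abstract via predicates (s mod 2 == 0), (s>=10):
  (0,0) <- {1, 9}
  (0,1) <- {11, 13, 15, 17}
  (1,0) <- {0, 2, 4}
  (1,1) <- {12, 14, 16, 20, 22}
Distinct abstract states = 4

4


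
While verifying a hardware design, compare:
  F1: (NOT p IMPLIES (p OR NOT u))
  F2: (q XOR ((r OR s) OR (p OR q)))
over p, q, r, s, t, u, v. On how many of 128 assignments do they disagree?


F1 = (NOT p IMPLIES (p OR NOT u))
F2 = (q XOR ((r OR s) OR (p OR q)))
Evaluate both on each of 128 rows (bits = p,q,r,s,t,u,v):
  row 0 [0000000]: F1=1 F2=0 (differ) -> 1
  row 1 [0000001]: F1=1 F2=0 (differ) -> 1
  row 2 [0000010]: F1=0 F2=0 -> 0
  row 3 [0000011]: F1=0 F2=0 -> 0
  row 4 [0000100]: F1=1 F2=0 (differ) -> 1
  (every remaining row is evaluated the same way; all 128 results are listed next)
Full result column, 8 rows per line (p,q,r,s fixed per line; t,u,v runs 000..111 left to right):
  rows 0-7 [p,q,r,s=0000]: 11001100  (ones: 4)
  rows 8-15 [p,q,r,s=0001]: 00110011  (ones: 4)
  rows 16-23 [p,q,r,s=0010]: 00110011  (ones: 4)
  rows 24-31 [p,q,r,s=0011]: 00110011  (ones: 4)
  rows 32-39 [p,q,r,s=0100]: 11001100  (ones: 4)
  rows 40-47 [p,q,r,s=0101]: 11001100  (ones: 4)
  rows 48-55 [p,q,r,s=0110]: 11001100  (ones: 4)
  rows 56-63 [p,q,r,s=0111]: 11001100  (ones: 4)
  rows 64-71 [p,q,r,s=1000]: 00000000  (ones: 0)
  rows 72-79 [p,q,r,s=1001]: 00000000  (ones: 0)
  rows 80-87 [p,q,r,s=1010]: 00000000  (ones: 0)
  rows 88-95 [p,q,r,s=1011]: 00000000  (ones: 0)
  rows 96-103 [p,q,r,s=1100]: 11111111  (ones: 8)
  rows 104-111 [p,q,r,s=1101]: 11111111  (ones: 8)
  rows 112-119 [p,q,r,s=1110]: 11111111  (ones: 8)
  rows 120-127 [p,q,r,s=1111]: 11111111  (ones: 8)
Disagreements = 4+4+4+4+4+4+4+4+0+0+0+0+8+8+8+8 = 64

64


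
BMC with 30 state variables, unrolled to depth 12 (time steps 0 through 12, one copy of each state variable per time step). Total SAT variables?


BMC unrolls to depth k, creating one copy of each state var for steps 0..k.
Step count = 12 + 1 = 13 (steps 0 through 12)
Vars per step = 30
Total = 30 * 13 = 390

390


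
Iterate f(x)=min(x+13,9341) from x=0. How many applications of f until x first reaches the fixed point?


Step 1: x=0, cap=9341, increment=13
Step 2: x grows by 13 each step until capped at 9341; fixed point is x=9341
Step 3: iterations = ceil(9341/13) = 719

719


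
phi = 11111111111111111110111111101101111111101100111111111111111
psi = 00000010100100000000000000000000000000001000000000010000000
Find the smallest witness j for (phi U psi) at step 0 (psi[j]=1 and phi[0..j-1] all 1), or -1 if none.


(phi U psi) at 0: need smallest j with psi[j]=1 and phi[i]=1 for all i in [0,j).
Scan from step 0:
  step 0: phi=1, psi=0 -> continue
  step 1: phi=1, psi=0 -> continue
  step 2: phi=1, psi=0 -> continue
  step 3: phi=1, psi=0 -> continue
  step 6: psi=1 and phi held for [0,6) -> witness found
Witness step = 6

6


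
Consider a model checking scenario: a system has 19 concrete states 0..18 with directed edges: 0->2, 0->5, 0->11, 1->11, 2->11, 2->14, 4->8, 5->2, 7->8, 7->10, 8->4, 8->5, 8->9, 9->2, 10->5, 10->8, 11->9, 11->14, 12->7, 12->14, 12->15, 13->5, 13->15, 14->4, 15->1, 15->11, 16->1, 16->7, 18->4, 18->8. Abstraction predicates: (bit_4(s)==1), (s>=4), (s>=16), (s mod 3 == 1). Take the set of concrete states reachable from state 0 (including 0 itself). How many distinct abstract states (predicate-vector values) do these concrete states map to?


BFS from 0:
Concrete reachable: {0, 2, 4, 5, 8, 9, 11, 14}
Abstract via predicates (bit_4(s)==1), (s>=4), (s>=16), (s mod 3 == 1):
  (0,0,0,0) <- {0, 2}
  (0,1,0,0) <- {5, 8, 9, 11, 14}
  (0,1,0,1) <- {4}
Distinct abstract states = 3

3


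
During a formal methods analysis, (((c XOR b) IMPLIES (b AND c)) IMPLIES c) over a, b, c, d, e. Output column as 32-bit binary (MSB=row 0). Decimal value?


Formula: (((c XOR b) IMPLIES (b AND c)) IMPLIES c) over a, b, c, d, e (32 rows)
Evaluate each row (bits = a,b,c,d,e, MSB first):
  row 0 [00000]: (((0 XOR 0) IMPLIES (0 AND 0)) IMPLIES 0) -> 0
  row 1 [00001]: (((0 XOR 0) IMPLIES (0 AND 0)) IMPLIES 0) -> 0
  row 2 [00010]: (((0 XOR 0) IMPLIES (0 AND 0)) IMPLIES 0) -> 0
  row 3 [00011]: (((0 XOR 0) IMPLIES (0 AND 0)) IMPLIES 0) -> 0
  row 4 [00100]: (((1 XOR 0) IMPLIES (0 AND 1)) IMPLIES 1) -> 1
  row 5 [00101]: (((1 XOR 0) IMPLIES (0 AND 1)) IMPLIES 1) -> 1
  row 6 [00110]: (((1 XOR 0) IMPLIES (0 AND 1)) IMPLIES 1) -> 1
  row 7 [00111]: (((1 XOR 0) IMPLIES (0 AND 1)) IMPLIES 1) -> 1
  row 8 [01000]: (((0 XOR 1) IMPLIES (1 AND 0)) IMPLIES 0) -> 1
  row 9 [01001]: (((0 XOR 1) IMPLIES (1 AND 0)) IMPLIES 0) -> 1
  row 10 [01010]: (((0 XOR 1) IMPLIES (1 AND 0)) IMPLIES 0) -> 1
  row 11 [01011]: (((0 XOR 1) IMPLIES (1 AND 0)) IMPLIES 0) -> 1
  row 12 [01100]: (((1 XOR 1) IMPLIES (1 AND 1)) IMPLIES 1) -> 1
  row 13 [01101]: (((1 XOR 1) IMPLIES (1 AND 1)) IMPLIES 1) -> 1
  row 14 [01110]: (((1 XOR 1) IMPLIES (1 AND 1)) IMPLIES 1) -> 1
  row 15 [01111]: (((1 XOR 1) IMPLIES (1 AND 1)) IMPLIES 1) -> 1
  row 16 [10000]: (((0 XOR 0) IMPLIES (0 AND 0)) IMPLIES 0) -> 0
  row 17 [10001]: (((0 XOR 0) IMPLIES (0 AND 0)) IMPLIES 0) -> 0
  row 18 [10010]: (((0 XOR 0) IMPLIES (0 AND 0)) IMPLIES 0) -> 0
  row 19 [10011]: (((0 XOR 0) IMPLIES (0 AND 0)) IMPLIES 0) -> 0
  row 20 [10100]: (((1 XOR 0) IMPLIES (0 AND 1)) IMPLIES 1) -> 1
  row 21 [10101]: (((1 XOR 0) IMPLIES (0 AND 1)) IMPLIES 1) -> 1
  row 22 [10110]: (((1 XOR 0) IMPLIES (0 AND 1)) IMPLIES 1) -> 1
  row 23 [10111]: (((1 XOR 0) IMPLIES (0 AND 1)) IMPLIES 1) -> 1
  row 24 [11000]: (((0 XOR 1) IMPLIES (1 AND 0)) IMPLIES 0) -> 1
  row 25 [11001]: (((0 XOR 1) IMPLIES (1 AND 0)) IMPLIES 0) -> 1
  row 26 [11010]: (((0 XOR 1) IMPLIES (1 AND 0)) IMPLIES 0) -> 1
  row 27 [11011]: (((0 XOR 1) IMPLIES (1 AND 0)) IMPLIES 0) -> 1
  row 28 [11100]: (((1 XOR 1) IMPLIES (1 AND 1)) IMPLIES 1) -> 1
  row 29 [11101]: (((1 XOR 1) IMPLIES (1 AND 1)) IMPLIES 1) -> 1
  row 30 [11110]: (((1 XOR 1) IMPLIES (1 AND 1)) IMPLIES 1) -> 1
  row 31 [11111]: (((1 XOR 1) IMPLIES (1 AND 1)) IMPLIES 1) -> 1
Full result column, 4 rows per line (a,b,c fixed per line; d,e runs 00..11 left to right):
  rows 0-3 [a,b,c=000]: 0000  = hex 0
  rows 4-7 [a,b,c=001]: 1111  = hex F
  rows 8-11 [a,b,c=010]: 1111  = hex F
  rows 12-15 [a,b,c=011]: 1111  = hex F
  rows 16-19 [a,b,c=100]: 0000  = hex 0
  rows 20-23 [a,b,c=101]: 1111  = hex F
  rows 24-27 [a,b,c=110]: 1111  = hex F
  rows 28-31 [a,b,c=111]: 1111  = hex F
Output column (row 0 .. row 31) = 00001111111111110000111111111111
Output column grouped in 4s = 0000 1111 1111 1111 0000 1111 1111 1111 = 0x0FFF0FFF
Convert to decimal digit by digit (value = value*16 + digit):
  0 -> 0
  0*16 + 15 (F) = 15
  15*16 + 15 (F) = 255
  255*16 + 15 (F) = 4095
  4095*16 + 0 = 65520
  65520*16 + 15 (F) = 1048335
  1048335*16 + 15 (F) = 16773375
  16773375*16 + 15 (F) = 268374015
Decimal = 268374015

268374015
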